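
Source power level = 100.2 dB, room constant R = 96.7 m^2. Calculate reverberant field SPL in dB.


Given values:
  Lw = 100.2 dB, R = 96.7 m^2
Formula: SPL = Lw + 10 * log10(4 / R)
Compute 4 / R = 4 / 96.7 = 0.041365
Compute 10 * log10(0.041365) = -13.8337
SPL = 100.2 + (-13.8337) = 86.37

86.37 dB


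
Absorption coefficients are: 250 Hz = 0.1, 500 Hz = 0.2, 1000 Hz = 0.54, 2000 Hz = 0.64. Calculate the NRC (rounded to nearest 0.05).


Given values:
  a_250 = 0.1, a_500 = 0.2
  a_1000 = 0.54, a_2000 = 0.64
Formula: NRC = (a250 + a500 + a1000 + a2000) / 4
Sum = 0.1 + 0.2 + 0.54 + 0.64 = 1.48
NRC = 1.48 / 4 = 0.37
Rounded to nearest 0.05: 0.35

0.35


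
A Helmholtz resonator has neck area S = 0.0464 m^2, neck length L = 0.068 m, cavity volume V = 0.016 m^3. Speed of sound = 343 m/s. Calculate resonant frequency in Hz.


Given values:
  S = 0.0464 m^2, L = 0.068 m, V = 0.016 m^3, c = 343 m/s
Formula: f = (c / (2*pi)) * sqrt(S / (V * L))
Compute V * L = 0.016 * 0.068 = 0.001088
Compute S / (V * L) = 0.0464 / 0.001088 = 42.6471
Compute sqrt(42.6471) = 6.530475
Compute c / (2*pi) = 343 / 6.283185 = 54.590148
f = 54.590148 * 6.530475 = 356.5

356.5 Hz


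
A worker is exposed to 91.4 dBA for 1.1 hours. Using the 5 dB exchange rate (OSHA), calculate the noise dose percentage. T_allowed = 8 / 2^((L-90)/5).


Given values:
  L = 91.4 dBA, T = 1.1 hours
Formula: T_allowed = 8 / 2^((L - 90) / 5)
Compute exponent: (91.4 - 90) / 5 = 0.28
Compute 2^(0.28) = 1.214195
T_allowed = 8 / 1.214195 = 6.588728 hours
Dose = (T / T_allowed) * 100
Dose = (1.1 / 6.588728) * 100 = 16.7

16.7 %


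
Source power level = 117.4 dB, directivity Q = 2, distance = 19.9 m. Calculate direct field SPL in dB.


Given values:
  Lw = 117.4 dB, Q = 2, r = 19.9 m
Formula: SPL = Lw + 10 * log10(Q / (4 * pi * r^2))
Compute 4 * pi * r^2 = 4 * pi * 19.9^2 = 4976.4084
Compute Q / denom = 2 / 4976.4084 = 0.0004019
Compute 10 * log10(0.0004019) = -33.9588
SPL = 117.4 + (-33.9588) = 83.44

83.44 dB


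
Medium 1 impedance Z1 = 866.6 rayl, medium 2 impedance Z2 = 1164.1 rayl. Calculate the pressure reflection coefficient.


Given values:
  Z1 = 866.6 rayl, Z2 = 1164.1 rayl
Formula: R = (Z2 - Z1) / (Z2 + Z1)
Numerator: Z2 - Z1 = 1164.1 - 866.6 = 297.5
Denominator: Z2 + Z1 = 1164.1 + 866.6 = 2030.7
R = 297.5 / 2030.7 = 0.1465

0.1465


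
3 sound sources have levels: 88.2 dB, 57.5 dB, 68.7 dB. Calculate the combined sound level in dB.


Formula: L_total = 10 * log10( sum(10^(Li/10)) )
  Source 1: 10^(88.2/10) = 660693448.0076
  Source 2: 10^(57.5/10) = 562341.3252
  Source 3: 10^(68.7/10) = 7413102.413
Sum of linear values = 668668891.7458
L_total = 10 * log10(668668891.7458) = 88.25

88.25 dB


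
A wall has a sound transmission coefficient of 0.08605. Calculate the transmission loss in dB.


Given values:
  tau = 0.08605
Formula: TL = 10 * log10(1 / tau)
Compute 1 / tau = 1 / 0.08605 = 11.6212
Compute log10(11.6212) = 1.065251
TL = 10 * 1.065251 = 10.65

10.65 dB


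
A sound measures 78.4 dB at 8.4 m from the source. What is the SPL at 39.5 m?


Given values:
  SPL1 = 78.4 dB, r1 = 8.4 m, r2 = 39.5 m
Formula: SPL2 = SPL1 - 20 * log10(r2 / r1)
Compute ratio: r2 / r1 = 39.5 / 8.4 = 4.7024
Compute log10: log10(4.7024) = 0.67232
Compute drop: 20 * 0.67232 = 13.4464
SPL2 = 78.4 - 13.4464 = 64.95

64.95 dB


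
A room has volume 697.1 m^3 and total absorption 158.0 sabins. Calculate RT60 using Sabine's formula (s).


Given values:
  V = 697.1 m^3
  A = 158.0 sabins
Formula: RT60 = 0.161 * V / A
Numerator: 0.161 * 697.1 = 112.2331
RT60 = 112.2331 / 158.0 = 0.71

0.71 s


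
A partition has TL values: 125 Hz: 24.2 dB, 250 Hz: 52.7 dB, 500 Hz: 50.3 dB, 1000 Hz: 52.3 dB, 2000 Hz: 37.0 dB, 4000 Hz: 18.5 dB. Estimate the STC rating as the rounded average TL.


Given TL values at each frequency:
  125 Hz: 24.2 dB
  250 Hz: 52.7 dB
  500 Hz: 50.3 dB
  1000 Hz: 52.3 dB
  2000 Hz: 37.0 dB
  4000 Hz: 18.5 dB
Formula: STC ~ round(average of TL values)
Sum = 24.2 + 52.7 + 50.3 + 52.3 + 37.0 + 18.5 = 235.0
Average = 235.0 / 6 = 39.17
Rounded: 39

39


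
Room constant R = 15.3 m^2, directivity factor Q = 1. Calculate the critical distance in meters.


Given values:
  R = 15.3 m^2, Q = 1
Formula: d_c = 0.141 * sqrt(Q * R)
Compute Q * R = 1 * 15.3 = 15.3
Compute sqrt(15.3) = 3.9115
d_c = 0.141 * 3.9115 = 0.552

0.552 m


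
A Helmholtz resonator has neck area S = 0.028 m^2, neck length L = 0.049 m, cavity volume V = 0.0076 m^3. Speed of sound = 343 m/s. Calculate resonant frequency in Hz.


Given values:
  S = 0.028 m^2, L = 0.049 m, V = 0.0076 m^3, c = 343 m/s
Formula: f = (c / (2*pi)) * sqrt(S / (V * L))
Compute V * L = 0.0076 * 0.049 = 0.0003724
Compute S / (V * L) = 0.028 / 0.0003724 = 75.188
Compute sqrt(75.188) = 8.671101
Compute c / (2*pi) = 343 / 6.283185 = 54.590148
f = 54.590148 * 8.671101 = 473.36

473.36 Hz


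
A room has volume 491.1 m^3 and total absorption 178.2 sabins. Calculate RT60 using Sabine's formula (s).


Given values:
  V = 491.1 m^3
  A = 178.2 sabins
Formula: RT60 = 0.161 * V / A
Numerator: 0.161 * 491.1 = 79.0671
RT60 = 79.0671 / 178.2 = 0.444

0.444 s


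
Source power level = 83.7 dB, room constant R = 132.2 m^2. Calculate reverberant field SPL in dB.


Given values:
  Lw = 83.7 dB, R = 132.2 m^2
Formula: SPL = Lw + 10 * log10(4 / R)
Compute 4 / R = 4 / 132.2 = 0.030257
Compute 10 * log10(0.030257) = -15.1917
SPL = 83.7 + (-15.1917) = 68.51

68.51 dB


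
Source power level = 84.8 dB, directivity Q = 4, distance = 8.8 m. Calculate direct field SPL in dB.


Given values:
  Lw = 84.8 dB, Q = 4, r = 8.8 m
Formula: SPL = Lw + 10 * log10(Q / (4 * pi * r^2))
Compute 4 * pi * r^2 = 4 * pi * 8.8^2 = 973.1397
Compute Q / denom = 4 / 973.1397 = 0.00411041
Compute 10 * log10(0.00411041) = -23.8611
SPL = 84.8 + (-23.8611) = 60.94

60.94 dB


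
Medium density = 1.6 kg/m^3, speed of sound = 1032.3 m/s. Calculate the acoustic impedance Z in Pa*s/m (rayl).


Given values:
  rho = 1.6 kg/m^3
  c = 1032.3 m/s
Formula: Z = rho * c
Z = 1.6 * 1032.3
Z = 1651.68

1651.68 rayl


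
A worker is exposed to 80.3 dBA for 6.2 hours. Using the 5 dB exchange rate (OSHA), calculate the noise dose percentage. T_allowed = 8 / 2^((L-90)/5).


Given values:
  L = 80.3 dBA, T = 6.2 hours
Formula: T_allowed = 8 / 2^((L - 90) / 5)
Compute exponent: (80.3 - 90) / 5 = -1.94
Compute 2^(-1.94) = 0.260616
T_allowed = 8 / 0.260616 = 30.696504 hours
Dose = (T / T_allowed) * 100
Dose = (6.2 / 30.696504) * 100 = 20.2

20.2 %


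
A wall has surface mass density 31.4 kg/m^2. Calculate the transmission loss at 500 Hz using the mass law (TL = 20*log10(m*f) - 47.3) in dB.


Given values:
  m = 31.4 kg/m^2, f = 500 Hz
Formula: TL = 20 * log10(m * f) - 47.3
Compute m * f = 31.4 * 500 = 15700.0
Compute log10(15700.0) = 4.1959
Compute 20 * 4.1959 = 83.918
TL = 83.918 - 47.3 = 36.62

36.62 dB


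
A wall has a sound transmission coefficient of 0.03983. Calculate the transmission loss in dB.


Given values:
  tau = 0.03983
Formula: TL = 10 * log10(1 / tau)
Compute 1 / tau = 1 / 0.03983 = 25.1067
Compute log10(25.1067) = 1.39979
TL = 10 * 1.39979 = 14.0

14.0 dB


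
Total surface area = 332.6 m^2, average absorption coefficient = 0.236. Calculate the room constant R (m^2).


Given values:
  S = 332.6 m^2, alpha = 0.236
Formula: R = S * alpha / (1 - alpha)
Numerator: 332.6 * 0.236 = 78.4936
Denominator: 1 - 0.236 = 0.764
R = 78.4936 / 0.764 = 102.74

102.74 m^2


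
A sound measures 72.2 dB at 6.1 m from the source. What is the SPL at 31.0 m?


Given values:
  SPL1 = 72.2 dB, r1 = 6.1 m, r2 = 31.0 m
Formula: SPL2 = SPL1 - 20 * log10(r2 / r1)
Compute ratio: r2 / r1 = 31.0 / 6.1 = 5.082
Compute log10: log10(5.082) = 0.706035
Compute drop: 20 * 0.706035 = 14.1207
SPL2 = 72.2 - 14.1207 = 58.08

58.08 dB


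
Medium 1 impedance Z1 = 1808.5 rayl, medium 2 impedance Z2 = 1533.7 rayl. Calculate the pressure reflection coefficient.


Given values:
  Z1 = 1808.5 rayl, Z2 = 1533.7 rayl
Formula: R = (Z2 - Z1) / (Z2 + Z1)
Numerator: Z2 - Z1 = 1533.7 - 1808.5 = -274.8
Denominator: Z2 + Z1 = 1533.7 + 1808.5 = 3342.2
R = -274.8 / 3342.2 = -0.0822

-0.0822


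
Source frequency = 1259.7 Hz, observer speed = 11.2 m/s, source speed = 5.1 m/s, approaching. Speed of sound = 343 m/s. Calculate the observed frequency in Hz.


Given values:
  f_s = 1259.7 Hz, v_o = 11.2 m/s, v_s = 5.1 m/s
  Direction: approaching
Formula: f_o = f_s * (c + v_o) / (c - v_s)
Numerator: c + v_o = 343 + 11.2 = 354.2
Denominator: c - v_s = 343 - 5.1 = 337.9
f_o = 1259.7 * 354.2 / 337.9 = 1320.47

1320.47 Hz


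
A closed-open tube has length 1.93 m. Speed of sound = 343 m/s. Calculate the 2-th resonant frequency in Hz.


Given values:
  Tube type: closed-open, L = 1.93 m, c = 343 m/s, n = 2
Formula: f_n = (2n - 1) * c / (4 * L)
Compute 2n - 1 = 2*2 - 1 = 3
Compute 4 * L = 4 * 1.93 = 7.72
f = 3 * 343 / 7.72
f = 133.29

133.29 Hz


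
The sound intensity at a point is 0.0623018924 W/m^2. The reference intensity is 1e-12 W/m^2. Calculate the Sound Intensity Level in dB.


Given values:
  I = 0.0623018924 W/m^2
  I_ref = 1e-12 W/m^2
Formula: SIL = 10 * log10(I / I_ref)
Compute ratio: I / I_ref = 62301892400
Compute log10: log10(62301892400) = 10.794501
Multiply: SIL = 10 * 10.794501 = 107.95

107.95 dB


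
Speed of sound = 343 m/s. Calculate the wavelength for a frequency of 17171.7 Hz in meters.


Given values:
  c = 343 m/s, f = 17171.7 Hz
Formula: lambda = c / f
lambda = 343 / 17171.7
lambda = 0.02

0.02 m


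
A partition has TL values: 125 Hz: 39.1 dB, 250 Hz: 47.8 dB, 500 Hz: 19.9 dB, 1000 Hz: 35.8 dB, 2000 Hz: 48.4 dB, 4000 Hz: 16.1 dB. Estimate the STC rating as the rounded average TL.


Given TL values at each frequency:
  125 Hz: 39.1 dB
  250 Hz: 47.8 dB
  500 Hz: 19.9 dB
  1000 Hz: 35.8 dB
  2000 Hz: 48.4 dB
  4000 Hz: 16.1 dB
Formula: STC ~ round(average of TL values)
Sum = 39.1 + 47.8 + 19.9 + 35.8 + 48.4 + 16.1 = 207.1
Average = 207.1 / 6 = 34.52
Rounded: 35

35


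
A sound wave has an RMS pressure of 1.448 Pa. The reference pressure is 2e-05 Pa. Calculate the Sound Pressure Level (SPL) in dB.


Given values:
  p = 1.448 Pa
  p_ref = 2e-05 Pa
Formula: SPL = 20 * log10(p / p_ref)
Compute ratio: p / p_ref = 1.448 / 2e-05 = 72400
Compute log10: log10(72400) = 4.859739
Multiply: SPL = 20 * 4.859739 = 97.19

97.19 dB


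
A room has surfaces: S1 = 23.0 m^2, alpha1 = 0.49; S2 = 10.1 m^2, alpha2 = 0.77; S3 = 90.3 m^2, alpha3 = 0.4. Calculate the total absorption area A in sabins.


Given surfaces:
  Surface 1: 23.0 * 0.49 = 11.27
  Surface 2: 10.1 * 0.77 = 7.777
  Surface 3: 90.3 * 0.4 = 36.12
Formula: A = sum(Si * alpha_i)
A = 11.27 + 7.777 + 36.12
A = 55.17

55.17 sabins


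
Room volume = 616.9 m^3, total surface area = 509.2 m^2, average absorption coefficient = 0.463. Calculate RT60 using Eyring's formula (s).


Given values:
  V = 616.9 m^3, S = 509.2 m^2, alpha = 0.463
Formula: RT60 = 0.161 * V / (-S * ln(1 - alpha))
Compute ln(1 - 0.463) = ln(0.537) = -0.621757
Denominator: -509.2 * -0.621757 = 316.5987
Numerator: 0.161 * 616.9 = 99.3209
RT60 = 99.3209 / 316.5987 = 0.314

0.314 s


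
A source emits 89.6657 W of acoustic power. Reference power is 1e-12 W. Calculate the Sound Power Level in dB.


Given values:
  W = 89.6657 W
  W_ref = 1e-12 W
Formula: SWL = 10 * log10(W / W_ref)
Compute ratio: W / W_ref = 89665700000000
Compute log10: log10(89665700000000) = 13.952626
Multiply: SWL = 10 * 13.952626 = 139.53

139.53 dB


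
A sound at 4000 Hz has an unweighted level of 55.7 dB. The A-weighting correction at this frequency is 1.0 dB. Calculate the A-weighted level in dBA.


Given values:
  SPL = 55.7 dB
  A-weighting at 4000 Hz = 1.0 dB
Formula: L_A = SPL + A_weight
L_A = 55.7 + (1.0)
L_A = 56.7

56.7 dBA


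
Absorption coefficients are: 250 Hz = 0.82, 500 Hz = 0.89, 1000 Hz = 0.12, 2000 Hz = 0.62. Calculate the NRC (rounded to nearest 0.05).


Given values:
  a_250 = 0.82, a_500 = 0.89
  a_1000 = 0.12, a_2000 = 0.62
Formula: NRC = (a250 + a500 + a1000 + a2000) / 4
Sum = 0.82 + 0.89 + 0.12 + 0.62 = 2.45
NRC = 2.45 / 4 = 0.6125
Rounded to nearest 0.05: 0.6

0.6


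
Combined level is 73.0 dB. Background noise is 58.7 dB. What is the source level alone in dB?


Given values:
  L_total = 73.0 dB, L_bg = 58.7 dB
Formula: L_source = 10 * log10(10^(L_total/10) - 10^(L_bg/10))
Convert to linear:
  10^(73.0/10) = 19952623.1497
  10^(58.7/10) = 741310.2413
Difference: 19952623.1497 - 741310.2413 = 19211312.9084
L_source = 10 * log10(19211312.9084) = 72.84

72.84 dB


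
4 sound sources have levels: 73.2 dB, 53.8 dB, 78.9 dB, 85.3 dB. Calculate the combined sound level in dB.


Formula: L_total = 10 * log10( sum(10^(Li/10)) )
  Source 1: 10^(73.2/10) = 20892961.3085
  Source 2: 10^(53.8/10) = 239883.2919
  Source 3: 10^(78.9/10) = 77624711.6629
  Source 4: 10^(85.3/10) = 338844156.1392
Sum of linear values = 437601712.4025
L_total = 10 * log10(437601712.4025) = 86.41

86.41 dB


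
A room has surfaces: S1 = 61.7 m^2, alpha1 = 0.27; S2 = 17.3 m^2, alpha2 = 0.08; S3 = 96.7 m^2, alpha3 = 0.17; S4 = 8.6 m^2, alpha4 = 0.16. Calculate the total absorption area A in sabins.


Given surfaces:
  Surface 1: 61.7 * 0.27 = 16.659
  Surface 2: 17.3 * 0.08 = 1.384
  Surface 3: 96.7 * 0.17 = 16.439
  Surface 4: 8.6 * 0.16 = 1.376
Formula: A = sum(Si * alpha_i)
A = 16.659 + 1.384 + 16.439 + 1.376
A = 35.86

35.86 sabins


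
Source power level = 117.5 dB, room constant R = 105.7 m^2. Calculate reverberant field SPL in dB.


Given values:
  Lw = 117.5 dB, R = 105.7 m^2
Formula: SPL = Lw + 10 * log10(4 / R)
Compute 4 / R = 4 / 105.7 = 0.037843
Compute 10 * log10(0.037843) = -14.2201
SPL = 117.5 + (-14.2201) = 103.28

103.28 dB


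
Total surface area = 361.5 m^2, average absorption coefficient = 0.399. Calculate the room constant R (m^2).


Given values:
  S = 361.5 m^2, alpha = 0.399
Formula: R = S * alpha / (1 - alpha)
Numerator: 361.5 * 0.399 = 144.2385
Denominator: 1 - 0.399 = 0.601
R = 144.2385 / 0.601 = 240.0

240.0 m^2


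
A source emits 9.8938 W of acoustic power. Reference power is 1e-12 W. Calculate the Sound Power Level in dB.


Given values:
  W = 9.8938 W
  W_ref = 1e-12 W
Formula: SWL = 10 * log10(W / W_ref)
Compute ratio: W / W_ref = 9893800000000
Compute log10: log10(9893800000000) = 12.995363
Multiply: SWL = 10 * 12.995363 = 129.95

129.95 dB


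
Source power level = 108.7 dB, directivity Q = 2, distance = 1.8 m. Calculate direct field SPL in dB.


Given values:
  Lw = 108.7 dB, Q = 2, r = 1.8 m
Formula: SPL = Lw + 10 * log10(Q / (4 * pi * r^2))
Compute 4 * pi * r^2 = 4 * pi * 1.8^2 = 40.715
Compute Q / denom = 2 / 40.715 = 0.04912195
Compute 10 * log10(0.04912195) = -13.0872
SPL = 108.7 + (-13.0872) = 95.61

95.61 dB


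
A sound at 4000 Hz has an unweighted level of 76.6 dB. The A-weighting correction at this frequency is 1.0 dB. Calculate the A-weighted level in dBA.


Given values:
  SPL = 76.6 dB
  A-weighting at 4000 Hz = 1.0 dB
Formula: L_A = SPL + A_weight
L_A = 76.6 + (1.0)
L_A = 77.6

77.6 dBA


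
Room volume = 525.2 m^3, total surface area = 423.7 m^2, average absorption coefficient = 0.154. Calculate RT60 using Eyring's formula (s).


Given values:
  V = 525.2 m^3, S = 423.7 m^2, alpha = 0.154
Formula: RT60 = 0.161 * V / (-S * ln(1 - alpha))
Compute ln(1 - 0.154) = ln(0.846) = -0.167236
Denominator: -423.7 * -0.167236 = 70.8579
Numerator: 0.161 * 525.2 = 84.5572
RT60 = 84.5572 / 70.8579 = 1.193

1.193 s


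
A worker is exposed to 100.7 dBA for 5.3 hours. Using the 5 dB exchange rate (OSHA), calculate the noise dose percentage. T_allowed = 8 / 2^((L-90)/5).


Given values:
  L = 100.7 dBA, T = 5.3 hours
Formula: T_allowed = 8 / 2^((L - 90) / 5)
Compute exponent: (100.7 - 90) / 5 = 2.14
Compute 2^(2.14) = 4.40762
T_allowed = 8 / 4.40762 = 1.815039 hours
Dose = (T / T_allowed) * 100
Dose = (5.3 / 1.815039) * 100 = 292.0

292.0 %


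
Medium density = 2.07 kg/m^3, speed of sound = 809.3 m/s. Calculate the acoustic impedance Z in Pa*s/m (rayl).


Given values:
  rho = 2.07 kg/m^3
  c = 809.3 m/s
Formula: Z = rho * c
Z = 2.07 * 809.3
Z = 1675.25

1675.25 rayl


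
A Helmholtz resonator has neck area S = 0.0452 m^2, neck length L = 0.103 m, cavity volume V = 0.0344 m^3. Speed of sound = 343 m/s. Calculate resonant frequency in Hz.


Given values:
  S = 0.0452 m^2, L = 0.103 m, V = 0.0344 m^3, c = 343 m/s
Formula: f = (c / (2*pi)) * sqrt(S / (V * L))
Compute V * L = 0.0344 * 0.103 = 0.0035432
Compute S / (V * L) = 0.0452 / 0.0035432 = 12.7568
Compute sqrt(12.7568) = 3.571666
Compute c / (2*pi) = 343 / 6.283185 = 54.590148
f = 54.590148 * 3.571666 = 194.98

194.98 Hz


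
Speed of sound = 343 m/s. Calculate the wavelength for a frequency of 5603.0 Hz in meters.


Given values:
  c = 343 m/s, f = 5603.0 Hz
Formula: lambda = c / f
lambda = 343 / 5603.0
lambda = 0.0612

0.0612 m


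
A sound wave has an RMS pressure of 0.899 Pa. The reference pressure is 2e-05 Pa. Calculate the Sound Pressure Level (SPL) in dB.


Given values:
  p = 0.899 Pa
  p_ref = 2e-05 Pa
Formula: SPL = 20 * log10(p / p_ref)
Compute ratio: p / p_ref = 0.899 / 2e-05 = 44950
Compute log10: log10(44950) = 4.65273
Multiply: SPL = 20 * 4.65273 = 93.05

93.05 dB


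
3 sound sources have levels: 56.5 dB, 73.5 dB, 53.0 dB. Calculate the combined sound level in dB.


Formula: L_total = 10 * log10( sum(10^(Li/10)) )
  Source 1: 10^(56.5/10) = 446683.5922
  Source 2: 10^(73.5/10) = 22387211.3857
  Source 3: 10^(53.0/10) = 199526.2315
Sum of linear values = 23033421.2094
L_total = 10 * log10(23033421.2094) = 73.62

73.62 dB


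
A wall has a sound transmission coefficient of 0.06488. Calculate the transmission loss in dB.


Given values:
  tau = 0.06488
Formula: TL = 10 * log10(1 / tau)
Compute 1 / tau = 1 / 0.06488 = 15.4131
Compute log10(15.4131) = 1.18789
TL = 10 * 1.18789 = 11.88

11.88 dB


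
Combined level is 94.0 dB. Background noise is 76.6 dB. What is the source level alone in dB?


Given values:
  L_total = 94.0 dB, L_bg = 76.6 dB
Formula: L_source = 10 * log10(10^(L_total/10) - 10^(L_bg/10))
Convert to linear:
  10^(94.0/10) = 2511886431.5096
  10^(76.6/10) = 45708818.9615
Difference: 2511886431.5096 - 45708818.9615 = 2466177612.5481
L_source = 10 * log10(2466177612.5481) = 93.92

93.92 dB


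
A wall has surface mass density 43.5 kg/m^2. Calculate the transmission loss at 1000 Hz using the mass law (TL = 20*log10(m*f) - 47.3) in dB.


Given values:
  m = 43.5 kg/m^2, f = 1000 Hz
Formula: TL = 20 * log10(m * f) - 47.3
Compute m * f = 43.5 * 1000 = 43500.0
Compute log10(43500.0) = 4.638489
Compute 20 * 4.638489 = 92.7698
TL = 92.7698 - 47.3 = 45.47

45.47 dB


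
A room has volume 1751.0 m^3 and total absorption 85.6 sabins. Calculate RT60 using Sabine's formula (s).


Given values:
  V = 1751.0 m^3
  A = 85.6 sabins
Formula: RT60 = 0.161 * V / A
Numerator: 0.161 * 1751.0 = 281.911
RT60 = 281.911 / 85.6 = 3.293

3.293 s


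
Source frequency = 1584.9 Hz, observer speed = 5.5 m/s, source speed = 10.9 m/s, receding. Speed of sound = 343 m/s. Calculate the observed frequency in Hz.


Given values:
  f_s = 1584.9 Hz, v_o = 5.5 m/s, v_s = 10.9 m/s
  Direction: receding
Formula: f_o = f_s * (c - v_o) / (c + v_s)
Numerator: c - v_o = 343 - 5.5 = 337.5
Denominator: c + v_s = 343 + 10.9 = 353.9
f_o = 1584.9 * 337.5 / 353.9 = 1511.45

1511.45 Hz


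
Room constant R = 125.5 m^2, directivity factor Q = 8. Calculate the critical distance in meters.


Given values:
  R = 125.5 m^2, Q = 8
Formula: d_c = 0.141 * sqrt(Q * R)
Compute Q * R = 8 * 125.5 = 1004.0
Compute sqrt(1004.0) = 31.686
d_c = 0.141 * 31.686 = 4.468

4.468 m


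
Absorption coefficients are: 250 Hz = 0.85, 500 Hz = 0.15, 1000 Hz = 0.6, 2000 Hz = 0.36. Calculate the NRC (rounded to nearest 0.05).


Given values:
  a_250 = 0.85, a_500 = 0.15
  a_1000 = 0.6, a_2000 = 0.36
Formula: NRC = (a250 + a500 + a1000 + a2000) / 4
Sum = 0.85 + 0.15 + 0.6 + 0.36 = 1.96
NRC = 1.96 / 4 = 0.49
Rounded to nearest 0.05: 0.5

0.5


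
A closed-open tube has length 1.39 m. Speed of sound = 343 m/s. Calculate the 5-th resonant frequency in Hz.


Given values:
  Tube type: closed-open, L = 1.39 m, c = 343 m/s, n = 5
Formula: f_n = (2n - 1) * c / (4 * L)
Compute 2n - 1 = 2*5 - 1 = 9
Compute 4 * L = 4 * 1.39 = 5.56
f = 9 * 343 / 5.56
f = 555.22

555.22 Hz


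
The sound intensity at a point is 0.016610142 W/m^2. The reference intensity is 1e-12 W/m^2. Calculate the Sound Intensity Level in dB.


Given values:
  I = 0.016610142 W/m^2
  I_ref = 1e-12 W/m^2
Formula: SIL = 10 * log10(I / I_ref)
Compute ratio: I / I_ref = 16610142000
Compute log10: log10(16610142000) = 10.220373
Multiply: SIL = 10 * 10.220373 = 102.2

102.2 dB


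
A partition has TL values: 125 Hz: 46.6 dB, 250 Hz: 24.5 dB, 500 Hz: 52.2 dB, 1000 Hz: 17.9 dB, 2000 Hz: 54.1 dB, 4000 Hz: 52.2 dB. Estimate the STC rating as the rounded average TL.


Given TL values at each frequency:
  125 Hz: 46.6 dB
  250 Hz: 24.5 dB
  500 Hz: 52.2 dB
  1000 Hz: 17.9 dB
  2000 Hz: 54.1 dB
  4000 Hz: 52.2 dB
Formula: STC ~ round(average of TL values)
Sum = 46.6 + 24.5 + 52.2 + 17.9 + 54.1 + 52.2 = 247.5
Average = 247.5 / 6 = 41.25
Rounded: 41

41


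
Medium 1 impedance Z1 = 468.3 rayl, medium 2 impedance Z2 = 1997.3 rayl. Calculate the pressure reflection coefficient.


Given values:
  Z1 = 468.3 rayl, Z2 = 1997.3 rayl
Formula: R = (Z2 - Z1) / (Z2 + Z1)
Numerator: Z2 - Z1 = 1997.3 - 468.3 = 1529.0
Denominator: Z2 + Z1 = 1997.3 + 468.3 = 2465.6
R = 1529.0 / 2465.6 = 0.6201

0.6201


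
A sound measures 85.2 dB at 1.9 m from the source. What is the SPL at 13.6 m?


Given values:
  SPL1 = 85.2 dB, r1 = 1.9 m, r2 = 13.6 m
Formula: SPL2 = SPL1 - 20 * log10(r2 / r1)
Compute ratio: r2 / r1 = 13.6 / 1.9 = 7.1579
Compute log10: log10(7.1579) = 0.854786
Compute drop: 20 * 0.854786 = 17.0957
SPL2 = 85.2 - 17.0957 = 68.1

68.1 dB


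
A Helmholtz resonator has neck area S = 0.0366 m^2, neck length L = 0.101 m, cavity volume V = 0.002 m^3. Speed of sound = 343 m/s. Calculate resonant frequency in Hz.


Given values:
  S = 0.0366 m^2, L = 0.101 m, V = 0.002 m^3, c = 343 m/s
Formula: f = (c / (2*pi)) * sqrt(S / (V * L))
Compute V * L = 0.002 * 0.101 = 0.000202
Compute S / (V * L) = 0.0366 / 0.000202 = 181.1881
Compute sqrt(181.1881) = 13.460613
Compute c / (2*pi) = 343 / 6.283185 = 54.590148
f = 54.590148 * 13.460613 = 734.82

734.82 Hz


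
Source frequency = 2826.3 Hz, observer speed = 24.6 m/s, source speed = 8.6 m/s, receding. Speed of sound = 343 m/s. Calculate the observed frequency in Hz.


Given values:
  f_s = 2826.3 Hz, v_o = 24.6 m/s, v_s = 8.6 m/s
  Direction: receding
Formula: f_o = f_s * (c - v_o) / (c + v_s)
Numerator: c - v_o = 343 - 24.6 = 318.4
Denominator: c + v_s = 343 + 8.6 = 351.6
f_o = 2826.3 * 318.4 / 351.6 = 2559.43

2559.43 Hz


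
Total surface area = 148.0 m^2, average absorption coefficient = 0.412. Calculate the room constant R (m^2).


Given values:
  S = 148.0 m^2, alpha = 0.412
Formula: R = S * alpha / (1 - alpha)
Numerator: 148.0 * 0.412 = 60.976
Denominator: 1 - 0.412 = 0.588
R = 60.976 / 0.588 = 103.7

103.7 m^2


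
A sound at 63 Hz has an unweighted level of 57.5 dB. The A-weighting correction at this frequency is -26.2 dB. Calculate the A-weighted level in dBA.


Given values:
  SPL = 57.5 dB
  A-weighting at 63 Hz = -26.2 dB
Formula: L_A = SPL + A_weight
L_A = 57.5 + (-26.2)
L_A = 31.3

31.3 dBA


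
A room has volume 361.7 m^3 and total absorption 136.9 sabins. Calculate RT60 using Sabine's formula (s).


Given values:
  V = 361.7 m^3
  A = 136.9 sabins
Formula: RT60 = 0.161 * V / A
Numerator: 0.161 * 361.7 = 58.2337
RT60 = 58.2337 / 136.9 = 0.425

0.425 s


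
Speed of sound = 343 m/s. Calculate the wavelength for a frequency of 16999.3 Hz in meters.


Given values:
  c = 343 m/s, f = 16999.3 Hz
Formula: lambda = c / f
lambda = 343 / 16999.3
lambda = 0.0202

0.0202 m


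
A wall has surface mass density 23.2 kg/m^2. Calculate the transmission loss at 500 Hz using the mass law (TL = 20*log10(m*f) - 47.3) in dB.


Given values:
  m = 23.2 kg/m^2, f = 500 Hz
Formula: TL = 20 * log10(m * f) - 47.3
Compute m * f = 23.2 * 500 = 11600.0
Compute log10(11600.0) = 4.064458
Compute 20 * 4.064458 = 81.2892
TL = 81.2892 - 47.3 = 33.99

33.99 dB


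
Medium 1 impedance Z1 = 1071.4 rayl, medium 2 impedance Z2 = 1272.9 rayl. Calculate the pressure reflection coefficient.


Given values:
  Z1 = 1071.4 rayl, Z2 = 1272.9 rayl
Formula: R = (Z2 - Z1) / (Z2 + Z1)
Numerator: Z2 - Z1 = 1272.9 - 1071.4 = 201.5
Denominator: Z2 + Z1 = 1272.9 + 1071.4 = 2344.3
R = 201.5 / 2344.3 = 0.086

0.086


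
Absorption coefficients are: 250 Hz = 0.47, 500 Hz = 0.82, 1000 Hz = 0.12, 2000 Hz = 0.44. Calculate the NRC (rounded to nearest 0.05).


Given values:
  a_250 = 0.47, a_500 = 0.82
  a_1000 = 0.12, a_2000 = 0.44
Formula: NRC = (a250 + a500 + a1000 + a2000) / 4
Sum = 0.47 + 0.82 + 0.12 + 0.44 = 1.85
NRC = 1.85 / 4 = 0.4625
Rounded to nearest 0.05: 0.45

0.45


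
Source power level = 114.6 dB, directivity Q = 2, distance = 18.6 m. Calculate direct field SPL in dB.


Given values:
  Lw = 114.6 dB, Q = 2, r = 18.6 m
Formula: SPL = Lw + 10 * log10(Q / (4 * pi * r^2))
Compute 4 * pi * r^2 = 4 * pi * 18.6^2 = 4347.4616
Compute Q / denom = 2 / 4347.4616 = 0.00046004
Compute 10 * log10(0.00046004) = -33.372
SPL = 114.6 + (-33.372) = 81.23

81.23 dB


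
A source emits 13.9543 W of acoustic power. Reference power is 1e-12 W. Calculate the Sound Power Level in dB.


Given values:
  W = 13.9543 W
  W_ref = 1e-12 W
Formula: SWL = 10 * log10(W / W_ref)
Compute ratio: W / W_ref = 13954300000000
Compute log10: log10(13954300000000) = 13.144708
Multiply: SWL = 10 * 13.144708 = 131.45

131.45 dB


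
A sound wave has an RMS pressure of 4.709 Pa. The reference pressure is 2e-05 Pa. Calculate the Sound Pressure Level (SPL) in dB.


Given values:
  p = 4.709 Pa
  p_ref = 2e-05 Pa
Formula: SPL = 20 * log10(p / p_ref)
Compute ratio: p / p_ref = 4.709 / 2e-05 = 235450
Compute log10: log10(235450) = 5.371899
Multiply: SPL = 20 * 5.371899 = 107.44

107.44 dB


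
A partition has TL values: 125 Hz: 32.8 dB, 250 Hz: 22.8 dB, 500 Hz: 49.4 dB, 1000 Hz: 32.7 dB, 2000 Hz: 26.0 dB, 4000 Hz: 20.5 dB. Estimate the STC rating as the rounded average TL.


Given TL values at each frequency:
  125 Hz: 32.8 dB
  250 Hz: 22.8 dB
  500 Hz: 49.4 dB
  1000 Hz: 32.7 dB
  2000 Hz: 26.0 dB
  4000 Hz: 20.5 dB
Formula: STC ~ round(average of TL values)
Sum = 32.8 + 22.8 + 49.4 + 32.7 + 26.0 + 20.5 = 184.2
Average = 184.2 / 6 = 30.7
Rounded: 31

31


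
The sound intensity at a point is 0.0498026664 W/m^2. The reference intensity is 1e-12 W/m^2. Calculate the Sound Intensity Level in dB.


Given values:
  I = 0.0498026664 W/m^2
  I_ref = 1e-12 W/m^2
Formula: SIL = 10 * log10(I / I_ref)
Compute ratio: I / I_ref = 49802666400
Compute log10: log10(49802666400) = 10.697253
Multiply: SIL = 10 * 10.697253 = 106.97

106.97 dB


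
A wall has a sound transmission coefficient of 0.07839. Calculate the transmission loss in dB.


Given values:
  tau = 0.07839
Formula: TL = 10 * log10(1 / tau)
Compute 1 / tau = 1 / 0.07839 = 12.7567
Compute log10(12.7567) = 1.105738
TL = 10 * 1.105738 = 11.06

11.06 dB


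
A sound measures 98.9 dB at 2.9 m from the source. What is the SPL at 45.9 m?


Given values:
  SPL1 = 98.9 dB, r1 = 2.9 m, r2 = 45.9 m
Formula: SPL2 = SPL1 - 20 * log10(r2 / r1)
Compute ratio: r2 / r1 = 45.9 / 2.9 = 15.8276
Compute log10: log10(15.8276) = 1.199415
Compute drop: 20 * 1.199415 = 23.9883
SPL2 = 98.9 - 23.9883 = 74.91

74.91 dB


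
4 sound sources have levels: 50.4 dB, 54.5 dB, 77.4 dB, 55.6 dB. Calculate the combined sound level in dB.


Formula: L_total = 10 * log10( sum(10^(Li/10)) )
  Source 1: 10^(50.4/10) = 109647.8196
  Source 2: 10^(54.5/10) = 281838.2931
  Source 3: 10^(77.4/10) = 54954087.3858
  Source 4: 10^(55.6/10) = 363078.0548
Sum of linear values = 55708651.5533
L_total = 10 * log10(55708651.5533) = 77.46

77.46 dB


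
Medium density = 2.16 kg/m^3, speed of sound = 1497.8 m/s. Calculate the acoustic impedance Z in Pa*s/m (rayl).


Given values:
  rho = 2.16 kg/m^3
  c = 1497.8 m/s
Formula: Z = rho * c
Z = 2.16 * 1497.8
Z = 3235.25

3235.25 rayl


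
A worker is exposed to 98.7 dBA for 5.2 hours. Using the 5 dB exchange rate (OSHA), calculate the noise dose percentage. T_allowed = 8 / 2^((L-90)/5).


Given values:
  L = 98.7 dBA, T = 5.2 hours
Formula: T_allowed = 8 / 2^((L - 90) / 5)
Compute exponent: (98.7 - 90) / 5 = 1.74
Compute 2^(1.74) = 3.340352
T_allowed = 8 / 3.340352 = 2.394957 hours
Dose = (T / T_allowed) * 100
Dose = (5.2 / 2.394957) * 100 = 217.12

217.12 %


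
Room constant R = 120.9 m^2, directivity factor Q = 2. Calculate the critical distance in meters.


Given values:
  R = 120.9 m^2, Q = 2
Formula: d_c = 0.141 * sqrt(Q * R)
Compute Q * R = 2 * 120.9 = 241.8
Compute sqrt(241.8) = 15.5499
d_c = 0.141 * 15.5499 = 2.193

2.193 m


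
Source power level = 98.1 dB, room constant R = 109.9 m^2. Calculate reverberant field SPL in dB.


Given values:
  Lw = 98.1 dB, R = 109.9 m^2
Formula: SPL = Lw + 10 * log10(4 / R)
Compute 4 / R = 4 / 109.9 = 0.036397
Compute 10 * log10(0.036397) = -14.3893
SPL = 98.1 + (-14.3893) = 83.71

83.71 dB


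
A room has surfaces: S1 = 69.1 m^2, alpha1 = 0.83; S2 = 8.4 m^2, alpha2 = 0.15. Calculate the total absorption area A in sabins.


Given surfaces:
  Surface 1: 69.1 * 0.83 = 57.353
  Surface 2: 8.4 * 0.15 = 1.26
Formula: A = sum(Si * alpha_i)
A = 57.353 + 1.26
A = 58.61

58.61 sabins


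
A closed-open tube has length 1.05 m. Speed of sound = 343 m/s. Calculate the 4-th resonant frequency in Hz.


Given values:
  Tube type: closed-open, L = 1.05 m, c = 343 m/s, n = 4
Formula: f_n = (2n - 1) * c / (4 * L)
Compute 2n - 1 = 2*4 - 1 = 7
Compute 4 * L = 4 * 1.05 = 4.2
f = 7 * 343 / 4.2
f = 571.67

571.67 Hz


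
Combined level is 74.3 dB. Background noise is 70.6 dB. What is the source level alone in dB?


Given values:
  L_total = 74.3 dB, L_bg = 70.6 dB
Formula: L_source = 10 * log10(10^(L_total/10) - 10^(L_bg/10))
Convert to linear:
  10^(74.3/10) = 26915348.0393
  10^(70.6/10) = 11481536.215
Difference: 26915348.0393 - 11481536.215 = 15433811.8243
L_source = 10 * log10(15433811.8243) = 71.88

71.88 dB


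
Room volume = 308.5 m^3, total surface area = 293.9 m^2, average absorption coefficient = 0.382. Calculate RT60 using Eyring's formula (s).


Given values:
  V = 308.5 m^3, S = 293.9 m^2, alpha = 0.382
Formula: RT60 = 0.161 * V / (-S * ln(1 - alpha))
Compute ln(1 - 0.382) = ln(0.618) = -0.481267
Denominator: -293.9 * -0.481267 = 141.4444
Numerator: 0.161 * 308.5 = 49.6685
RT60 = 49.6685 / 141.4444 = 0.351

0.351 s


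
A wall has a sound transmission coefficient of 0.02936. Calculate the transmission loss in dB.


Given values:
  tau = 0.02936
Formula: TL = 10 * log10(1 / tau)
Compute 1 / tau = 1 / 0.02936 = 34.0599
Compute log10(34.0599) = 1.532243
TL = 10 * 1.532243 = 15.32

15.32 dB


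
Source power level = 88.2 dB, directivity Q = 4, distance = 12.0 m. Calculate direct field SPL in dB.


Given values:
  Lw = 88.2 dB, Q = 4, r = 12.0 m
Formula: SPL = Lw + 10 * log10(Q / (4 * pi * r^2))
Compute 4 * pi * r^2 = 4 * pi * 12.0^2 = 1809.5574
Compute Q / denom = 4 / 1809.5574 = 0.00221049
Compute 10 * log10(0.00221049) = -26.5551
SPL = 88.2 + (-26.5551) = 61.64

61.64 dB


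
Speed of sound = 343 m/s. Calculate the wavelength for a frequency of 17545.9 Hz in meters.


Given values:
  c = 343 m/s, f = 17545.9 Hz
Formula: lambda = c / f
lambda = 343 / 17545.9
lambda = 0.0195

0.0195 m


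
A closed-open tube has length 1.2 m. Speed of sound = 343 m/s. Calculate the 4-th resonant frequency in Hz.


Given values:
  Tube type: closed-open, L = 1.2 m, c = 343 m/s, n = 4
Formula: f_n = (2n - 1) * c / (4 * L)
Compute 2n - 1 = 2*4 - 1 = 7
Compute 4 * L = 4 * 1.2 = 4.8
f = 7 * 343 / 4.8
f = 500.21

500.21 Hz


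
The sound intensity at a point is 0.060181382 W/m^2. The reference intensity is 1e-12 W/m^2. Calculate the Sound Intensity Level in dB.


Given values:
  I = 0.060181382 W/m^2
  I_ref = 1e-12 W/m^2
Formula: SIL = 10 * log10(I / I_ref)
Compute ratio: I / I_ref = 60181382000
Compute log10: log10(60181382000) = 10.779462
Multiply: SIL = 10 * 10.779462 = 107.79

107.79 dB


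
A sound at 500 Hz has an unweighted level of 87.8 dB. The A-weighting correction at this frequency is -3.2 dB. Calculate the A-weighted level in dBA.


Given values:
  SPL = 87.8 dB
  A-weighting at 500 Hz = -3.2 dB
Formula: L_A = SPL + A_weight
L_A = 87.8 + (-3.2)
L_A = 84.6

84.6 dBA


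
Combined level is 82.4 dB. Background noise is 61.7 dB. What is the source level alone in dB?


Given values:
  L_total = 82.4 dB, L_bg = 61.7 dB
Formula: L_source = 10 * log10(10^(L_total/10) - 10^(L_bg/10))
Convert to linear:
  10^(82.4/10) = 173780082.8749
  10^(61.7/10) = 1479108.3882
Difference: 173780082.8749 - 1479108.3882 = 172300974.4867
L_source = 10 * log10(172300974.4867) = 82.36

82.36 dB


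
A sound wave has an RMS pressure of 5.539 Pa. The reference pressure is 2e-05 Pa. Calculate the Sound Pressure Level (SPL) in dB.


Given values:
  p = 5.539 Pa
  p_ref = 2e-05 Pa
Formula: SPL = 20 * log10(p / p_ref)
Compute ratio: p / p_ref = 5.539 / 2e-05 = 276950
Compute log10: log10(276950) = 5.442401
Multiply: SPL = 20 * 5.442401 = 108.85

108.85 dB


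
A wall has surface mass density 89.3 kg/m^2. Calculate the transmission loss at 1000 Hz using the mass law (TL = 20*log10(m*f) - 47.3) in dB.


Given values:
  m = 89.3 kg/m^2, f = 1000 Hz
Formula: TL = 20 * log10(m * f) - 47.3
Compute m * f = 89.3 * 1000 = 89300.0
Compute log10(89300.0) = 4.950851
Compute 20 * 4.950851 = 99.017
TL = 99.017 - 47.3 = 51.72

51.72 dB


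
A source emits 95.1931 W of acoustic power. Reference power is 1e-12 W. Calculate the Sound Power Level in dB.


Given values:
  W = 95.1931 W
  W_ref = 1e-12 W
Formula: SWL = 10 * log10(W / W_ref)
Compute ratio: W / W_ref = 95193100000000
Compute log10: log10(95193100000000) = 13.978605
Multiply: SWL = 10 * 13.978605 = 139.79

139.79 dB


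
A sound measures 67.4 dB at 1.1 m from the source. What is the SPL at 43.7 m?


Given values:
  SPL1 = 67.4 dB, r1 = 1.1 m, r2 = 43.7 m
Formula: SPL2 = SPL1 - 20 * log10(r2 / r1)
Compute ratio: r2 / r1 = 43.7 / 1.1 = 39.7273
Compute log10: log10(39.7273) = 1.599089
Compute drop: 20 * 1.599089 = 31.9818
SPL2 = 67.4 - 31.9818 = 35.42

35.42 dB


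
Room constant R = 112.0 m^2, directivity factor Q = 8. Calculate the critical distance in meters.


Given values:
  R = 112.0 m^2, Q = 8
Formula: d_c = 0.141 * sqrt(Q * R)
Compute Q * R = 8 * 112.0 = 896.0
Compute sqrt(896.0) = 29.9333
d_c = 0.141 * 29.9333 = 4.221

4.221 m


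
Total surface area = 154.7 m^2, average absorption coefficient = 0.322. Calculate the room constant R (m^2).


Given values:
  S = 154.7 m^2, alpha = 0.322
Formula: R = S * alpha / (1 - alpha)
Numerator: 154.7 * 0.322 = 49.8134
Denominator: 1 - 0.322 = 0.678
R = 49.8134 / 0.678 = 73.47

73.47 m^2


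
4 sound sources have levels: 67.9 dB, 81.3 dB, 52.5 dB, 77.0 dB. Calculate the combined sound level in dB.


Formula: L_total = 10 * log10( sum(10^(Li/10)) )
  Source 1: 10^(67.9/10) = 6165950.0186
  Source 2: 10^(81.3/10) = 134896288.2592
  Source 3: 10^(52.5/10) = 177827.941
  Source 4: 10^(77.0/10) = 50118723.3627
Sum of linear values = 191358789.5815
L_total = 10 * log10(191358789.5815) = 82.82

82.82 dB


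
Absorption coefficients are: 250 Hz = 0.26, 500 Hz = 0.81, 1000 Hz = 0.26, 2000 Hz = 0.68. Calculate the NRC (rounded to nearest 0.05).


Given values:
  a_250 = 0.26, a_500 = 0.81
  a_1000 = 0.26, a_2000 = 0.68
Formula: NRC = (a250 + a500 + a1000 + a2000) / 4
Sum = 0.26 + 0.81 + 0.26 + 0.68 = 2.01
NRC = 2.01 / 4 = 0.5025
Rounded to nearest 0.05: 0.5

0.5


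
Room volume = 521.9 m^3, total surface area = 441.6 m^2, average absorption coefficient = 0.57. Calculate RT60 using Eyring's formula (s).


Given values:
  V = 521.9 m^3, S = 441.6 m^2, alpha = 0.57
Formula: RT60 = 0.161 * V / (-S * ln(1 - alpha))
Compute ln(1 - 0.57) = ln(0.43) = -0.84397
Denominator: -441.6 * -0.84397 = 372.6972
Numerator: 0.161 * 521.9 = 84.0259
RT60 = 84.0259 / 372.6972 = 0.225

0.225 s


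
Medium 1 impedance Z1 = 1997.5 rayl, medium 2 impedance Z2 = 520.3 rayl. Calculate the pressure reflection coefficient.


Given values:
  Z1 = 1997.5 rayl, Z2 = 520.3 rayl
Formula: R = (Z2 - Z1) / (Z2 + Z1)
Numerator: Z2 - Z1 = 520.3 - 1997.5 = -1477.2
Denominator: Z2 + Z1 = 520.3 + 1997.5 = 2517.8
R = -1477.2 / 2517.8 = -0.5867

-0.5867


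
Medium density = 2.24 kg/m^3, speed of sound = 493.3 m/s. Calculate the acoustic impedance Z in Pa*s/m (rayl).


Given values:
  rho = 2.24 kg/m^3
  c = 493.3 m/s
Formula: Z = rho * c
Z = 2.24 * 493.3
Z = 1104.99

1104.99 rayl


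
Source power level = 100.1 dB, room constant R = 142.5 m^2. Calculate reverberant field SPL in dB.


Given values:
  Lw = 100.1 dB, R = 142.5 m^2
Formula: SPL = Lw + 10 * log10(4 / R)
Compute 4 / R = 4 / 142.5 = 0.02807
Compute 10 * log10(0.02807) = -15.5176
SPL = 100.1 + (-15.5176) = 84.58

84.58 dB


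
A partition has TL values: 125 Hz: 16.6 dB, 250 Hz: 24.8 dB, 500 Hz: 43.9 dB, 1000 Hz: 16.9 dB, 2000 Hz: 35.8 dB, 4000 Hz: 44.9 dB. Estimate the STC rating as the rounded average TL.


Given TL values at each frequency:
  125 Hz: 16.6 dB
  250 Hz: 24.8 dB
  500 Hz: 43.9 dB
  1000 Hz: 16.9 dB
  2000 Hz: 35.8 dB
  4000 Hz: 44.9 dB
Formula: STC ~ round(average of TL values)
Sum = 16.6 + 24.8 + 43.9 + 16.9 + 35.8 + 44.9 = 182.9
Average = 182.9 / 6 = 30.48
Rounded: 30

30


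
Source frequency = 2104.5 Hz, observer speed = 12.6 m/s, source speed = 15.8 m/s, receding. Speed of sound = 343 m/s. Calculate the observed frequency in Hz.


Given values:
  f_s = 2104.5 Hz, v_o = 12.6 m/s, v_s = 15.8 m/s
  Direction: receding
Formula: f_o = f_s * (c - v_o) / (c + v_s)
Numerator: c - v_o = 343 - 12.6 = 330.4
Denominator: c + v_s = 343 + 15.8 = 358.8
f_o = 2104.5 * 330.4 / 358.8 = 1937.92

1937.92 Hz


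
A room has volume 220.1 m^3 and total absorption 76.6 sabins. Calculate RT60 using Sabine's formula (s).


Given values:
  V = 220.1 m^3
  A = 76.6 sabins
Formula: RT60 = 0.161 * V / A
Numerator: 0.161 * 220.1 = 35.4361
RT60 = 35.4361 / 76.6 = 0.463

0.463 s


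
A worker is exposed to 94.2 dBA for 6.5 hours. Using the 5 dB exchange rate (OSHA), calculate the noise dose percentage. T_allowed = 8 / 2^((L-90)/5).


Given values:
  L = 94.2 dBA, T = 6.5 hours
Formula: T_allowed = 8 / 2^((L - 90) / 5)
Compute exponent: (94.2 - 90) / 5 = 0.84
Compute 2^(0.84) = 1.79005
T_allowed = 8 / 1.79005 = 4.469149 hours
Dose = (T / T_allowed) * 100
Dose = (6.5 / 4.469149) * 100 = 145.44

145.44 %


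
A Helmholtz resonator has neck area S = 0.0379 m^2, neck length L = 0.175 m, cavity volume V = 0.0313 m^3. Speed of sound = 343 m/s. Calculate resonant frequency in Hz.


Given values:
  S = 0.0379 m^2, L = 0.175 m, V = 0.0313 m^3, c = 343 m/s
Formula: f = (c / (2*pi)) * sqrt(S / (V * L))
Compute V * L = 0.0313 * 0.175 = 0.0054775
Compute S / (V * L) = 0.0379 / 0.0054775 = 6.9192
Compute sqrt(6.9192) = 2.630437
Compute c / (2*pi) = 343 / 6.283185 = 54.590148
f = 54.590148 * 2.630437 = 143.6

143.6 Hz


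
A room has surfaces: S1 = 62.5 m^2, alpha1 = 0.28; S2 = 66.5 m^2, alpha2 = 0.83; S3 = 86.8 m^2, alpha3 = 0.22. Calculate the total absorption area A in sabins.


Given surfaces:
  Surface 1: 62.5 * 0.28 = 17.5
  Surface 2: 66.5 * 0.83 = 55.195
  Surface 3: 86.8 * 0.22 = 19.096
Formula: A = sum(Si * alpha_i)
A = 17.5 + 55.195 + 19.096
A = 91.79

91.79 sabins


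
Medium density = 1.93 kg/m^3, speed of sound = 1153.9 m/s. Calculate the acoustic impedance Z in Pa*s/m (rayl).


Given values:
  rho = 1.93 kg/m^3
  c = 1153.9 m/s
Formula: Z = rho * c
Z = 1.93 * 1153.9
Z = 2227.03

2227.03 rayl
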